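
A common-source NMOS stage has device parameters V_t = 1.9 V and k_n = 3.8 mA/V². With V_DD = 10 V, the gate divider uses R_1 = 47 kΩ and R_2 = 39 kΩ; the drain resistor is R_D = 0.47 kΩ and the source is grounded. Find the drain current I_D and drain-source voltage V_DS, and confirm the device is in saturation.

I_D ≈ 13 mA, V_DS ≈ 3.8 V

V_G = V_DD·R_2/(R_1+R_2) = 10×39/86 = 4.53 V. With the source grounded, V_GS = V_G = 4.53 V.
Assume saturation: I_D = (k_n/2)(V_GS − V_t)² = (3.8/2)×(4.53 − 1.9)² = 1.9×2.63² = 13.2 mA.
V_DS = V_DD − I_D·R_D = 10 − 13.2×0.47 = 3.8 V.
Saturation requires V_DS ≥ V_GS − V_t = 2.63 V; 3.8 ≥ 2.63 ✓.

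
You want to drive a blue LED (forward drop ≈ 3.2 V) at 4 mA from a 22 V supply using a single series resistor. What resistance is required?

The resistor drops V_S − V_D = 22 − 3.2 = 18.8 V at 4 mA.
R = 18.8 V / 4 mA = 4.7 kΩ.

R ≈ 4.7 kΩ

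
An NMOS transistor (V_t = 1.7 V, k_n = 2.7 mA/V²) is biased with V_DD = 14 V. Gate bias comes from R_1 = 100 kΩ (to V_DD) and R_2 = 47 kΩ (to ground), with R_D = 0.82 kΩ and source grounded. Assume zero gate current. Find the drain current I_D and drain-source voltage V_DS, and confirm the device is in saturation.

V_G = V_DD·R_2/(R_1+R_2) = 14×47/147 = 4.48 V. With the source grounded, V_GS = V_G = 4.48 V.
Assume saturation: I_D = (k_n/2)(V_GS − V_t)² = (2.7/2)×(4.48 − 1.7)² = 1.35×2.78² = 10.4 mA.
V_DS = V_DD − I_D·R_D = 14 − 10.4×0.82 = 5.47 V.
Saturation requires V_DS ≥ V_GS − V_t = 2.78 V; 5.47 ≥ 2.78 ✓.

I_D ≈ 10 mA, V_DS ≈ 5.5 V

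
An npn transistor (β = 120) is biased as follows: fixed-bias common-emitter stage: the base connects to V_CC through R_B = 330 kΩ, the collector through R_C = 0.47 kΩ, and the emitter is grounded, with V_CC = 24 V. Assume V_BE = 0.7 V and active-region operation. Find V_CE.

V_CE ≈ 20 V

Base loop: V_CC = I_B·R_B + V_BE, so I_B = (24 − 0.7)/330 kΩ = 0.0706 mA.
In the active region I_C = β·I_B = 120 × 0.0706 = 8.47 mA.
Collector loop: V_CE = V_CC − I_C·R_C = 24 − 8.47×0.47 = 20 V.
Since V_CE = 20 V > V_CE(sat) ≈ 0.2 V, the transistor is in the active region as assumed.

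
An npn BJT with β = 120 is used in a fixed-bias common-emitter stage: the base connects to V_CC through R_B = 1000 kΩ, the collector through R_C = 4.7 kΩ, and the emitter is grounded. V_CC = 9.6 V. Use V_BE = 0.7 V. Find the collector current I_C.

Base loop: V_CC = I_B·R_B + V_BE, so I_B = (9.6 − 0.7)/1000 kΩ = 0.0089 mA.
In the active region I_C = β·I_B = 120 × 0.0089 = 1.07 mA.
Collector loop: V_CE = V_CC − I_C·R_C = 9.6 − 1.07×4.7 = 4.58 V.
Since V_CE = 4.58 V > V_CE(sat) ≈ 0.2 V, the transistor is in the active region as assumed.

I_C ≈ 1.1 mA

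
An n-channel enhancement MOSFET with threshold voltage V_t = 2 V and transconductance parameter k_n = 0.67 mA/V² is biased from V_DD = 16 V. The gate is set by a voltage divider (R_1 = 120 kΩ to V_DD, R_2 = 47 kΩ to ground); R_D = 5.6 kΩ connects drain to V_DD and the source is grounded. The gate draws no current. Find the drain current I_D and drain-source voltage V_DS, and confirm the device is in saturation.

I_D ≈ 2.1 mA, V_DS ≈ 4.2 V

V_G = V_DD·R_2/(R_1+R_2) = 16×47/167 = 4.5 V. With the source grounded, V_GS = V_G = 4.5 V.
Assume saturation: I_D = (k_n/2)(V_GS − V_t)² = (0.67/2)×(4.5 − 2)² = 0.335×2.5² = 2.1 mA.
V_DS = V_DD − I_D·R_D = 16 − 2.1×5.6 = 4.25 V.
Saturation requires V_DS ≥ V_GS − V_t = 2.5 V; 4.25 ≥ 2.5 ✓.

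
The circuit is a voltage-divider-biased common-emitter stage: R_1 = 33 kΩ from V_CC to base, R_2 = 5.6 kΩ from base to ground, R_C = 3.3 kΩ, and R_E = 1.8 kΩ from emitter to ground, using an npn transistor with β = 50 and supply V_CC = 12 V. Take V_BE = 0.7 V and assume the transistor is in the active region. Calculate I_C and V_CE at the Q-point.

I_C ≈ 0.54 mA, V_CE ≈ 9.2 V

Thevenize the base divider: V_Th = V_CC·R_2/(R_1+R_2) = 12×5.6/38.6 = 1.74 V, R_Th = R_1‖R_2 = 4.79 kΩ.
Base-emitter loop: V_Th = I_B·R_Th + V_BE + (β+1)I_B·R_E, so I_B = (1.74 − 0.7) / (4.79 + 51×1.8) = 0.0108 mA.
I_C = β·I_B = 50×0.0108 = 0.539 mA, and I_E = (β+1)I_B = 0.55 mA.
V_CE = V_CC − I_C·R_C − I_E·R_E = 12 − 0.539×3.3 − 0.55×1.8 = 9.23 V.
V_CE = 9.23 V > 0.2 V confirms active-region operation.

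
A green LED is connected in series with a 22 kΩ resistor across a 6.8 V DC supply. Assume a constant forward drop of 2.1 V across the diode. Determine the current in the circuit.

I ≈ 0.21 mA

KVL around the loop: 6.8 = V_D + I·R = 2.1 + I × 22 kΩ.
So I = (6.8 − 2.1) / 22 kΩ = 4.7 / 22 = 0.214 mA.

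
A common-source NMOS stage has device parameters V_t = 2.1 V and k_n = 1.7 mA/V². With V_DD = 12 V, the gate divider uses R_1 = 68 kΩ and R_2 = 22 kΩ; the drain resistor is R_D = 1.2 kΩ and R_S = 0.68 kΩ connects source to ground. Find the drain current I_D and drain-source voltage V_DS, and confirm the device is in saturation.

V_G = V_DD·R_2/(R_1+R_2) = 12×22/90 = 2.93 V.
Assume saturation: I_D = (k_n/2)(V_GS − V_t)² with V_GS = V_G − I_D·R_S = 2.93 − 0.68·I_D.
Substituting gives 0.393·I_D² − 1.96·I_D + 0.59 = 0, with roots I_D = 0.321 or 4.67 mA.
The root I_D = 4.67 mA gives V_GS = -0.245 V ≤ V_t, so take I_D = 0.321 mA.
Then V_GS = 2.71 V and V_DS = V_DD − I_D(R_D+R_S) = 12 − 0.321×1.88 = 11.4 V.
Saturation requires V_DS ≥ V_GS − V_t = 0.615 V; 11.4 ≥ 0.615 ✓.

I_D ≈ 0.32 mA, V_DS ≈ 11 V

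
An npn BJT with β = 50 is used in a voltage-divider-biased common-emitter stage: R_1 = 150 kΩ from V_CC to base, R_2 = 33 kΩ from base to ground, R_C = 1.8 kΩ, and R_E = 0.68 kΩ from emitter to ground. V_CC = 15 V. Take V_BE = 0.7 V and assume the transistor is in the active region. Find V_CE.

Thevenize the base divider: V_Th = V_CC·R_2/(R_1+R_2) = 15×33/183 = 2.7 V, R_Th = R_1‖R_2 = 27 kΩ.
Base-emitter loop: V_Th = I_B·R_Th + V_BE + (β+1)I_B·R_E, so I_B = (2.7 − 0.7) / (27 + 51×0.68) = 0.0325 mA.
I_C = β·I_B = 50×0.0325 = 1.62 mA, and I_E = (β+1)I_B = 1.66 mA.
V_CE = V_CC − I_C·R_C − I_E·R_E = 15 − 1.62×1.8 − 1.66×0.68 = 11 V.
V_CE = 11 V > 0.2 V confirms active-region operation.

V_CE ≈ 11 V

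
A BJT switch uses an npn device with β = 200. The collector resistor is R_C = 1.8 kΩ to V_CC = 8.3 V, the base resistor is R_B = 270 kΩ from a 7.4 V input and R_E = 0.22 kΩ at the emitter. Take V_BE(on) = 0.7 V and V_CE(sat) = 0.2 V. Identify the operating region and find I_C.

Assume active: I_B = (7.4 − 0.7)/(270 + 201×0.22) = 0.0213 mA, I_C = β·I_B = 4.26 mA.
Then V_CE = 8.3 − 4.26×1.8 − 4.29×0.22 = -0.319 V < 0.2 V — the active assumption fails.
Re-solve with V_CE = 0.2 V. KCL at the emitter: V_E/R_E = (V_BB−0.7−V_E)/R_B + (V_CC−0.2−V_E)/R_C, giving V_E = 0.886 V.
I_C = (V_CC − 0.2 − V_E)/R_C = (8.1 − 0.886)/1.8 = 4.01 mA.
Check: I_B = (6.7 − 0.886)/270 = 0.0215 mA, and β·I_B = 4.31 mA > I_C, confirming saturation.

saturation; I_C ≈ 4 mA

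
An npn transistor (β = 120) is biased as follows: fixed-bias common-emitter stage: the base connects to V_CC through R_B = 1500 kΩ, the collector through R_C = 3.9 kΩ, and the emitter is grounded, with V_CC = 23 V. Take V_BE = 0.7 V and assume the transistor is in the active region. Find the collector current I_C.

Base loop: V_CC = I_B·R_B + V_BE, so I_B = (23 − 0.7)/1500 kΩ = 0.0149 mA.
In the active region I_C = β·I_B = 120 × 0.0149 = 1.78 mA.
Collector loop: V_CE = V_CC − I_C·R_C = 23 − 1.78×3.9 = 16 V.
Since V_CE = 16 V > V_CE(sat) ≈ 0.2 V, the transistor is in the active region as assumed.

I_C ≈ 1.8 mA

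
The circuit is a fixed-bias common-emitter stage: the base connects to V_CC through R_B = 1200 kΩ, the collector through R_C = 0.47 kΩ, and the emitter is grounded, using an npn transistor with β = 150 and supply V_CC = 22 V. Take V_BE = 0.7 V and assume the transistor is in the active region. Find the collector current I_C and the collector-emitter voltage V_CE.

I_C ≈ 2.7 mA, V_CE ≈ 21 V

Base loop: V_CC = I_B·R_B + V_BE, so I_B = (22 − 0.7)/1200 kΩ = 0.0178 mA.
In the active region I_C = β·I_B = 150 × 0.0178 = 2.66 mA.
Collector loop: V_CE = V_CC − I_C·R_C = 22 − 2.66×0.47 = 20.7 V.
Since V_CE = 20.7 V > V_CE(sat) ≈ 0.2 V, the transistor is in the active region as assumed.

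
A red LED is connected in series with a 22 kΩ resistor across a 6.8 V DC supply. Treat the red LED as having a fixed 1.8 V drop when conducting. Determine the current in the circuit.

KVL around the loop: 6.8 = V_D + I·R = 1.8 + I × 22 kΩ.
So I = (6.8 − 1.8) / 22 kΩ = 5 / 22 = 0.227 mA.

I ≈ 0.23 mA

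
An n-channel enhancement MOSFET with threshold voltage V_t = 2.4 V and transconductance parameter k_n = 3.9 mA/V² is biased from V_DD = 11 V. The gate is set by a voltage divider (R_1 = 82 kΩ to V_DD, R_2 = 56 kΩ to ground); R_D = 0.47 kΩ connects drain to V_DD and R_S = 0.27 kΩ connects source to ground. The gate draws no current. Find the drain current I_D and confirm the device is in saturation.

I_D ≈ 3 mA

V_G = V_DD·R_2/(R_1+R_2) = 11×56/138 = 4.46 V.
Assume saturation: I_D = (k_n/2)(V_GS − V_t)² with V_GS = V_G − I_D·R_S = 4.46 − 0.27·I_D.
Substituting gives 0.142·I_D² − 3.17·I_D + 8.31 = 0, with roots I_D = 3.03 or 19.3 mA.
The root I_D = 19.3 mA gives V_GS = -0.745 V ≤ V_t, so take I_D = 3.03 mA.
Then V_GS = 3.65 V and V_DS = V_DD − I_D(R_D+R_S) = 11 − 3.03×0.74 = 8.76 V.
Saturation requires V_DS ≥ V_GS − V_t = 1.25 V; 8.76 ≥ 1.25 ✓.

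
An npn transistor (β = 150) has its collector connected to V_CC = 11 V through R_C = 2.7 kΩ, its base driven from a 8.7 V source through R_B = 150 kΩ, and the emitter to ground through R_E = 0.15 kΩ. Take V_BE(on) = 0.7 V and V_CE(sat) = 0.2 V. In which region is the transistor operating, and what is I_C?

saturation; I_C ≈ 3.8 mA

Assume active: I_B = (8.7 − 0.7)/(150 + 151×0.15) = 0.0463 mA, I_C = β·I_B = 6.95 mA.
Then V_CE = 11 − 6.95×2.7 − 7×0.15 = -8.82 V < 0.2 V — the active assumption fails.
Re-solve with V_CE = 0.2 V. KCL at the emitter: V_E/R_E = (V_BB−0.7−V_E)/R_B + (V_CC−0.2−V_E)/R_C, giving V_E = 0.575 V.
I_C = (V_CC − 0.2 − V_E)/R_C = (10.8 − 0.575)/2.7 = 3.79 mA.
Check: I_B = (8 − 0.575)/150 = 0.0495 mA, and β·I_B = 7.42 mA > I_C, confirming saturation.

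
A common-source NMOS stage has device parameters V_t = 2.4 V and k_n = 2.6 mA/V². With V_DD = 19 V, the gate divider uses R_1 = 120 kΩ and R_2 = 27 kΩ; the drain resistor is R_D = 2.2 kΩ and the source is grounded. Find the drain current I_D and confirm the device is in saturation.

I_D ≈ 1.5 mA

V_G = V_DD·R_2/(R_1+R_2) = 19×27/147 = 3.49 V. With the source grounded, V_GS = V_G = 3.49 V.
Assume saturation: I_D = (k_n/2)(V_GS − V_t)² = (2.6/2)×(3.49 − 2.4)² = 1.3×1.09² = 1.54 mA.
V_DS = V_DD − I_D·R_D = 19 − 1.54×2.2 = 15.6 V.
Saturation requires V_DS ≥ V_GS − V_t = 1.09 V; 15.6 ≥ 1.09 ✓.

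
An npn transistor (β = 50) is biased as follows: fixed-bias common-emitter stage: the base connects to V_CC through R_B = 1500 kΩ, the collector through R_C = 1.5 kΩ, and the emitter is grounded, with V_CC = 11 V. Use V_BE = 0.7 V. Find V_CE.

V_CE ≈ 10 V

Base loop: V_CC = I_B·R_B + V_BE, so I_B = (11 − 0.7)/1500 kΩ = 0.00687 mA.
In the active region I_C = β·I_B = 50 × 0.00687 = 0.343 mA.
Collector loop: V_CE = V_CC − I_C·R_C = 11 − 0.343×1.5 = 10.5 V.
Since V_CE = 10.5 V > V_CE(sat) ≈ 0.2 V, the transistor is in the active region as assumed.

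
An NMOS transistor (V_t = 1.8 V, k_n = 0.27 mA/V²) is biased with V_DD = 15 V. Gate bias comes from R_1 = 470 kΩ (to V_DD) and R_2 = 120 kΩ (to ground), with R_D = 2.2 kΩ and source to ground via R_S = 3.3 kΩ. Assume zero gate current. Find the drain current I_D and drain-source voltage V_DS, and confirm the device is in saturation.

I_D ≈ 0.11 mA, V_DS ≈ 14 V

V_G = V_DD·R_2/(R_1+R_2) = 15×120/590 = 3.05 V.
Assume saturation: I_D = (k_n/2)(V_GS − V_t)² with V_GS = V_G − I_D·R_S = 3.05 − 3.3·I_D.
Substituting gives 1.47·I_D² − 2.11·I_D + 0.211 = 0, with roots I_D = 0.108 or 1.33 mA.
The root I_D = 1.33 mA gives V_GS = -1.34 V ≤ V_t, so take I_D = 0.108 mA.
Then V_GS = 2.69 V and V_DS = V_DD − I_D(R_D+R_S) = 15 − 0.108×5.5 = 14.4 V.
Saturation requires V_DS ≥ V_GS − V_t = 0.894 V; 14.4 ≥ 0.894 ✓.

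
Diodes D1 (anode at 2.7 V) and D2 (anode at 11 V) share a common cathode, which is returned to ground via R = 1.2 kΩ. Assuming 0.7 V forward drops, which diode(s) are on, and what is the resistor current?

Assume both conduct. Then node N would need to be at both 2.7−0.7 = 2 V and 11−0.7 = 10.3 V, which is impossible.
Assume only D2 conducts: V_N = 11 − 0.7 = 10.3 V, so I_R = 10.3/1.2 = 8.58 mA.
Check D1: its anode-to-cathode voltage is 2.7 − 10.3 = -7.6 V < 0.7 V, so it is off. The assumption is consistent.

Only D2 conducts; I_R ≈ 8.6 mA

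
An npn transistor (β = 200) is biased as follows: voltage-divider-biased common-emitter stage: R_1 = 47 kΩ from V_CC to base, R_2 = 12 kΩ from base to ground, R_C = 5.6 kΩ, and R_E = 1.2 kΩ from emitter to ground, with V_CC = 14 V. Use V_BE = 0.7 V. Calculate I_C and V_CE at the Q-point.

I_C ≈ 1.7 mA, V_CE ≈ 2.3 V

Thevenize the base divider: V_Th = V_CC·R_2/(R_1+R_2) = 14×12/59 = 2.85 V, R_Th = R_1‖R_2 = 9.56 kΩ.
Base-emitter loop: V_Th = I_B·R_Th + V_BE + (β+1)I_B·R_E, so I_B = (2.85 − 0.7) / (9.56 + 201×1.2) = 0.00856 mA.
I_C = β·I_B = 200×0.00856 = 1.71 mA, and I_E = (β+1)I_B = 1.72 mA.
V_CE = V_CC − I_C·R_C − I_E·R_E = 14 − 1.71×5.6 − 1.72×1.2 = 2.34 V.
V_CE = 2.34 V > 0.2 V confirms active-region operation.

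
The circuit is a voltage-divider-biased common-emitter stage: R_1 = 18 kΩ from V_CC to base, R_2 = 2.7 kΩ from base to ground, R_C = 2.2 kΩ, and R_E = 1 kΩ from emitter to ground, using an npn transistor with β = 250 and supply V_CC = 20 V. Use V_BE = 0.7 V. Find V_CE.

Thevenize the base divider: V_Th = V_CC·R_2/(R_1+R_2) = 20×2.7/20.7 = 2.61 V, R_Th = R_1‖R_2 = 2.35 kΩ.
Base-emitter loop: V_Th = I_B·R_Th + V_BE + (β+1)I_B·R_E, so I_B = (2.61 − 0.7) / (2.35 + 251×1) = 0.00753 mA.
I_C = β·I_B = 250×0.00753 = 1.88 mA, and I_E = (β+1)I_B = 1.89 mA.
V_CE = V_CC − I_C·R_C − I_E·R_E = 20 − 1.88×2.2 − 1.89×1 = 14 V.
V_CE = 14 V > 0.2 V confirms active-region operation.

V_CE ≈ 14 V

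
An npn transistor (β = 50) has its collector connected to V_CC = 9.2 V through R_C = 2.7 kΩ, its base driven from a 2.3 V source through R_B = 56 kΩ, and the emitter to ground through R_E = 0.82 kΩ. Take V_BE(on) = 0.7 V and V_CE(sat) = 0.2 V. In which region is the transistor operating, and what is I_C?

Assume active. Base-emitter loop: I_B = (V_BB − V_BE)/(R_B + (β+1)R_E) = (2.3 − 0.7)/(56 + 51×0.82) = 0.0164 mA.
I_C = β·I_B = 50×0.0164 = 0.818 mA.
V_CE = V_CC − I_C·R_C − I_E·R_E = 9.2 − 0.818×2.7 − 0.834×0.82 = 6.31 V > V_CE(sat), so the active-region assumption holds.

active; I_C ≈ 0.82 mA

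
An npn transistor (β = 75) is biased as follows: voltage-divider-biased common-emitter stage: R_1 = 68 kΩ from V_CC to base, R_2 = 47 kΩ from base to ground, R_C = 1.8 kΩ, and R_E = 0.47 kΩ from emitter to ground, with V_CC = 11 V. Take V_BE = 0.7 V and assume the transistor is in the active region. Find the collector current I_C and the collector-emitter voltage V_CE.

I_C ≈ 4.5 mA, V_CE ≈ 0.8 V

Thevenize the base divider: V_Th = V_CC·R_2/(R_1+R_2) = 11×47/115 = 4.5 V, R_Th = R_1‖R_2 = 27.8 kΩ.
Base-emitter loop: V_Th = I_B·R_Th + V_BE + (β+1)I_B·R_E, so I_B = (4.5 − 0.7) / (27.8 + 76×0.47) = 0.0598 mA.
I_C = β·I_B = 75×0.0598 = 4.48 mA, and I_E = (β+1)I_B = 4.54 mA.
V_CE = V_CC − I_C·R_C − I_E·R_E = 11 − 4.48×1.8 − 4.54×0.47 = 0.797 V.
V_CE = 0.797 V > 0.2 V confirms active-region operation.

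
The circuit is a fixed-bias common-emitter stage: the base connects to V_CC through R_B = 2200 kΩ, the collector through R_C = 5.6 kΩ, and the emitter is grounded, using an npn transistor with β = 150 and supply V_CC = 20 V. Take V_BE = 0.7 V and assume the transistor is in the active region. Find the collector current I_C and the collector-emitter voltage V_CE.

Base loop: V_CC = I_B·R_B + V_BE, so I_B = (20 − 0.7)/2200 kΩ = 0.00877 mA.
In the active region I_C = β·I_B = 150 × 0.00877 = 1.32 mA.
Collector loop: V_CE = V_CC − I_C·R_C = 20 − 1.32×5.6 = 12.6 V.
Since V_CE = 12.6 V > V_CE(sat) ≈ 0.2 V, the transistor is in the active region as assumed.

I_C ≈ 1.3 mA, V_CE ≈ 13 V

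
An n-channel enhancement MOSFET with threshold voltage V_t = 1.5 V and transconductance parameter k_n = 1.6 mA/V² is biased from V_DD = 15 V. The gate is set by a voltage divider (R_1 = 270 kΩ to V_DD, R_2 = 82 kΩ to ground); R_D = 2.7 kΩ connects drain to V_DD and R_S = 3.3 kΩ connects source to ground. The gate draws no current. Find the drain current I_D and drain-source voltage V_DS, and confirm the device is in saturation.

I_D ≈ 0.39 mA, V_DS ≈ 13 V

V_G = V_DD·R_2/(R_1+R_2) = 15×82/352 = 3.49 V.
Assume saturation: I_D = (k_n/2)(V_GS − V_t)² with V_GS = V_G − I_D·R_S = 3.49 − 3.3·I_D.
Substituting gives 8.71·I_D² − 11.5·I_D + 3.18 = 0, with roots I_D = 0.392 or 0.931 mA.
The root I_D = 0.931 mA gives V_GS = 0.421 V ≤ V_t, so take I_D = 0.392 mA.
Then V_GS = 2.2 V and V_DS = V_DD − I_D(R_D+R_S) = 15 − 0.392×6 = 12.6 V.
Saturation requires V_DS ≥ V_GS − V_t = 0.7 V; 12.6 ≥ 0.7 ✓.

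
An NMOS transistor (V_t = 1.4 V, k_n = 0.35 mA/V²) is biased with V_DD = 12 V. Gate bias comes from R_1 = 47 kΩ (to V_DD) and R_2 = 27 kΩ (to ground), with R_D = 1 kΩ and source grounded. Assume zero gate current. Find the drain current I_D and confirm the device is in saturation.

I_D ≈ 1.6 mA

V_G = V_DD·R_2/(R_1+R_2) = 12×27/74 = 4.38 V. With the source grounded, V_GS = V_G = 4.38 V.
Assume saturation: I_D = (k_n/2)(V_GS − V_t)² = (0.35/2)×(4.38 − 1.4)² = 0.175×2.98² = 1.55 mA.
V_DS = V_DD − I_D·R_D = 12 − 1.55×1 = 10.4 V.
Saturation requires V_DS ≥ V_GS − V_t = 2.98 V; 10.4 ≥ 2.98 ✓.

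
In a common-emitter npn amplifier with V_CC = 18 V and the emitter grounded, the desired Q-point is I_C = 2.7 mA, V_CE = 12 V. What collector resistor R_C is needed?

Collector loop: V_CC = I_C·R_C + V_CE.
R_C = (V_CC − V_CE)/I_C = (18 − 12)/2.7 = 2.22 kΩ.

R_C ≈ 2.2 kΩ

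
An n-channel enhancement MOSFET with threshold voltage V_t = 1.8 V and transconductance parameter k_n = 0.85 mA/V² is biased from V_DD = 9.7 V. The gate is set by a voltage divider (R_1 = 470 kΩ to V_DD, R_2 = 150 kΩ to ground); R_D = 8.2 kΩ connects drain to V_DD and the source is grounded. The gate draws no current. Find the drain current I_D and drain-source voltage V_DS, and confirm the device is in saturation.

I_D ≈ 0.13 mA, V_DS ≈ 8.7 V

V_G = V_DD·R_2/(R_1+R_2) = 9.7×150/620 = 2.35 V. With the source grounded, V_GS = V_G = 2.35 V.
Assume saturation: I_D = (k_n/2)(V_GS − V_t)² = (0.85/2)×(2.35 − 1.8)² = 0.425×0.547² = 0.127 mA.
V_DS = V_DD − I_D·R_D = 9.7 − 0.127×8.2 = 8.66 V.
Saturation requires V_DS ≥ V_GS − V_t = 0.547 V; 8.66 ≥ 0.547 ✓.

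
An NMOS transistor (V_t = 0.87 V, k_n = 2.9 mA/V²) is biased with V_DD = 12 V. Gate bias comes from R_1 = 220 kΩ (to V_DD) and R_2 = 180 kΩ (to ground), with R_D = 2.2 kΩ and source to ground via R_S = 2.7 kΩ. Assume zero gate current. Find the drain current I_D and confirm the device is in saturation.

I_D ≈ 1.3 mA

V_G = V_DD·R_2/(R_1+R_2) = 12×180/400 = 5.4 V.
Assume saturation: I_D = (k_n/2)(V_GS − V_t)² with V_GS = V_G − I_D·R_S = 5.4 − 2.7·I_D.
Substituting gives 10.6·I_D² − 36.5·I_D + 29.8 = 0, with roots I_D = 1.32 or 2.13 mA.
The root I_D = 2.13 mA gives V_GS = -0.341 V ≤ V_t, so take I_D = 1.32 mA.
Then V_GS = 1.83 V and V_DS = V_DD − I_D(R_D+R_S) = 12 − 1.32×4.9 = 5.51 V.
Saturation requires V_DS ≥ V_GS − V_t = 0.956 V; 5.51 ≥ 0.956 ✓.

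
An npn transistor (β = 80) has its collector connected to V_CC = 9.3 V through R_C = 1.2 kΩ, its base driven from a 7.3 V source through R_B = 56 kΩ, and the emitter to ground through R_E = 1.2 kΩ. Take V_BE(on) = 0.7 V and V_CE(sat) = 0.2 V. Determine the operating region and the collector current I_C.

active; I_C ≈ 3.4 mA

Assume active. Base-emitter loop: I_B = (V_BB − V_BE)/(R_B + (β+1)R_E) = (7.3 − 0.7)/(56 + 81×1.2) = 0.0431 mA.
I_C = β·I_B = 80×0.0431 = 3.45 mA.
V_CE = V_CC − I_C·R_C − I_E·R_E = 9.3 − 3.45×1.2 − 3.49×1.2 = 0.977 V > V_CE(sat), so the active-region assumption holds.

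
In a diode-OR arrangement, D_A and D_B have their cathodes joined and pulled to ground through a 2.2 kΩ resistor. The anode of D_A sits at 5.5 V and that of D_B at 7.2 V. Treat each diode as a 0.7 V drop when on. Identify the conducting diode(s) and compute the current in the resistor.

Assume both conduct. Then node N would need to be at both 5.5−0.7 = 4.8 V and 7.2−0.7 = 6.5 V, which is impossible.
Assume only D_B conducts: V_N = 7.2 − 0.7 = 6.5 V, so I_R = 6.5/2.2 = 2.95 mA.
Check D_A: its anode-to-cathode voltage is 5.5 − 6.5 = -1 V < 0.7 V, so it is off. The assumption is consistent.

Only D_B conducts; I_R ≈ 3 mA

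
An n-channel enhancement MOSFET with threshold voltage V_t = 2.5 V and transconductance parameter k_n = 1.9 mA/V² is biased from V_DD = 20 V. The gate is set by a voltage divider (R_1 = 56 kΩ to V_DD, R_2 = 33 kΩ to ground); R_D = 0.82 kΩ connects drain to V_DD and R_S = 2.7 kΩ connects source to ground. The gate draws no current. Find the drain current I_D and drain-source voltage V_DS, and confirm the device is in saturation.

I_D ≈ 1.4 mA, V_DS ≈ 15 V

V_G = V_DD·R_2/(R_1+R_2) = 20×33/89 = 7.42 V.
Assume saturation: I_D = (k_n/2)(V_GS − V_t)² with V_GS = V_G − I_D·R_S = 7.42 − 2.7·I_D.
Substituting gives 6.93·I_D² − 26.2·I_D + 23 = 0, with roots I_D = 1.38 or 2.41 mA.
The root I_D = 2.41 mA gives V_GS = 0.907 V ≤ V_t, so take I_D = 1.38 mA.
Then V_GS = 3.7 V and V_DS = V_DD − I_D(R_D+R_S) = 20 − 1.38×3.52 = 15.2 V.
Saturation requires V_DS ≥ V_GS − V_t = 1.2 V; 15.2 ≥ 1.2 ✓.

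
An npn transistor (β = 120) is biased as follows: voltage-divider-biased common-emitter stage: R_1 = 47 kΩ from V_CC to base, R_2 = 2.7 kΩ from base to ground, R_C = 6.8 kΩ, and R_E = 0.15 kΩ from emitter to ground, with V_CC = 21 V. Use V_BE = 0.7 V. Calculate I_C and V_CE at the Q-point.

Thevenize the base divider: V_Th = V_CC·R_2/(R_1+R_2) = 21×2.7/49.7 = 1.14 V, R_Th = R_1‖R_2 = 2.55 kΩ.
Base-emitter loop: V_Th = I_B·R_Th + V_BE + (β+1)I_B·R_E, so I_B = (1.14 − 0.7) / (2.55 + 121×0.15) = 0.0213 mA.
I_C = β·I_B = 120×0.0213 = 2.56 mA, and I_E = (β+1)I_B = 2.58 mA.
V_CE = V_CC − I_C·R_C − I_E·R_E = 21 − 2.56×6.8 − 2.58×0.15 = 3.24 V.
V_CE = 3.24 V > 0.2 V confirms active-region operation.

I_C ≈ 2.6 mA, V_CE ≈ 3.2 V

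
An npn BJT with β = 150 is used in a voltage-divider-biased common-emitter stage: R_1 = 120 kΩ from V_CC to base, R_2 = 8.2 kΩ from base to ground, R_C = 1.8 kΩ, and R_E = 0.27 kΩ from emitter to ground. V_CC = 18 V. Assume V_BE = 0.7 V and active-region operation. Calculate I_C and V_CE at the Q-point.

I_C ≈ 1.4 mA, V_CE ≈ 15 V

Thevenize the base divider: V_Th = V_CC·R_2/(R_1+R_2) = 18×8.2/128 = 1.15 V, R_Th = R_1‖R_2 = 7.68 kΩ.
Base-emitter loop: V_Th = I_B·R_Th + V_BE + (β+1)I_B·R_E, so I_B = (1.15 − 0.7) / (7.68 + 151×0.27) = 0.00932 mA.
I_C = β·I_B = 150×0.00932 = 1.4 mA, and I_E = (β+1)I_B = 1.41 mA.
V_CE = V_CC − I_C·R_C − I_E·R_E = 18 − 1.4×1.8 − 1.41×0.27 = 15.1 V.
V_CE = 15.1 V > 0.2 V confirms active-region operation.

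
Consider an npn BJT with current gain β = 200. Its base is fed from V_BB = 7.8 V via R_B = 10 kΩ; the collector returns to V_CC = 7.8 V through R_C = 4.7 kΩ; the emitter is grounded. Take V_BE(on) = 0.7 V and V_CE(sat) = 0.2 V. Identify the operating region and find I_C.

saturation; I_C ≈ 1.6 mA

Assume active: I_B = (7.8 − 0.7)/10 = 0.71 mA, giving I_C = β·I_B = 142 mA.
But then V_CE = 7.8 − 142×4.7 = -660 V < V_CE(sat) = 0.2 V — impossible in the active region.
So the transistor is saturated. With V_CE = 0.2 V, I_C = (V_CC − 0.2)/R_C = 7.6/4.7 = 1.62 mA.
Check: β·I_B = 142 mA > I_C = 1.62 mA, confirming saturation.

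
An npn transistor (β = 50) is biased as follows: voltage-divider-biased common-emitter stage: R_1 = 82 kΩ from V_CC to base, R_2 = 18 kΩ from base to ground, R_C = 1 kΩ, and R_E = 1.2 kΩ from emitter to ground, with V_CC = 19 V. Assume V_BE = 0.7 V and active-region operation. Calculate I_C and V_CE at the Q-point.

Thevenize the base divider: V_Th = V_CC·R_2/(R_1+R_2) = 19×18/100 = 3.42 V, R_Th = R_1‖R_2 = 14.8 kΩ.
Base-emitter loop: V_Th = I_B·R_Th + V_BE + (β+1)I_B·R_E, so I_B = (3.42 − 0.7) / (14.8 + 51×1.2) = 0.0358 mA.
I_C = β·I_B = 50×0.0358 = 1.79 mA, and I_E = (β+1)I_B = 1.83 mA.
V_CE = V_CC − I_C·R_C − I_E·R_E = 19 − 1.79×1 − 1.83×1.2 = 15 V.
V_CE = 15 V > 0.2 V confirms active-region operation.

I_C ≈ 1.8 mA, V_CE ≈ 15 V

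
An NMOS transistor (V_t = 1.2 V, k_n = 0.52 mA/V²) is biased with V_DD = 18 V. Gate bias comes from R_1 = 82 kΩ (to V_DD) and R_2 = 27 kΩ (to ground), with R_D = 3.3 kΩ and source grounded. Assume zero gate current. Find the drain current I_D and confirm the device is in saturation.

I_D ≈ 2.8 mA

V_G = V_DD·R_2/(R_1+R_2) = 18×27/109 = 4.46 V. With the source grounded, V_GS = V_G = 4.46 V.
Assume saturation: I_D = (k_n/2)(V_GS − V_t)² = (0.52/2)×(4.46 − 1.2)² = 0.26×3.26² = 2.76 mA.
V_DS = V_DD − I_D·R_D = 18 − 2.76×3.3 = 8.89 V.
Saturation requires V_DS ≥ V_GS − V_t = 3.26 V; 8.89 ≥ 3.26 ✓.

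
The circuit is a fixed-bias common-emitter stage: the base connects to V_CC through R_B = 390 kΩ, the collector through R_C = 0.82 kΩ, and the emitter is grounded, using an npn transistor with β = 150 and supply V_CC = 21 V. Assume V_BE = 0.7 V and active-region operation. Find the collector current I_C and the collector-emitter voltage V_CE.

Base loop: V_CC = I_B·R_B + V_BE, so I_B = (21 − 0.7)/390 kΩ = 0.0521 mA.
In the active region I_C = β·I_B = 150 × 0.0521 = 7.81 mA.
Collector loop: V_CE = V_CC − I_C·R_C = 21 − 7.81×0.82 = 14.6 V.
Since V_CE = 14.6 V > V_CE(sat) ≈ 0.2 V, the transistor is in the active region as assumed.

I_C ≈ 7.8 mA, V_CE ≈ 15 V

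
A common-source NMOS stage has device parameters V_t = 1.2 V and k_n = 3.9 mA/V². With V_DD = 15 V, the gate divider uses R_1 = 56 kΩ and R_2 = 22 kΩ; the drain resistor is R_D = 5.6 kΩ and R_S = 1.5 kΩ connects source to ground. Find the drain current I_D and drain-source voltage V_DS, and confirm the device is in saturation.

I_D ≈ 1.4 mA, V_DS ≈ 4.7 V

V_G = V_DD·R_2/(R_1+R_2) = 15×22/78 = 4.23 V.
Assume saturation: I_D = (k_n/2)(V_GS − V_t)² with V_GS = V_G − I_D·R_S = 4.23 − 1.5·I_D.
Substituting gives 4.39·I_D² − 18.7·I_D + 17.9 = 0, with roots I_D = 1.45 or 2.82 mA.
The root I_D = 2.82 mA gives V_GS = -0.00311 V ≤ V_t, so take I_D = 1.45 mA.
Then V_GS = 2.06 V and V_DS = V_DD − I_D(R_D+R_S) = 15 − 1.45×7.1 = 4.73 V.
Saturation requires V_DS ≥ V_GS − V_t = 0.861 V; 4.73 ≥ 0.861 ✓.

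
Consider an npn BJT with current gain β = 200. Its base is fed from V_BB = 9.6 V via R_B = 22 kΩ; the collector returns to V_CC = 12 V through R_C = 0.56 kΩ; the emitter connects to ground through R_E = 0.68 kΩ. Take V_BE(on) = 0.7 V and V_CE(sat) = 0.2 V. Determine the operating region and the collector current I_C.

Assume active: I_B = (9.6 − 0.7)/(22 + 201×0.68) = 0.0561 mA, I_C = β·I_B = 11.2 mA.
Then V_CE = 12 − 11.2×0.56 − 11.3×0.68 = -1.95 V < 0.2 V — the active assumption fails.
Re-solve with V_CE = 0.2 V. KCL at the emitter: V_E/R_E = (V_BB−0.7−V_E)/R_B + (V_CC−0.2−V_E)/R_C, giving V_E = 6.5 V.
I_C = (V_CC − 0.2 − V_E)/R_C = (11.8 − 6.5)/0.56 = 9.46 mA.
Check: I_B = (8.9 − 6.5)/22 = 0.109 mA, and β·I_B = 21.8 mA > I_C, confirming saturation.

saturation; I_C ≈ 9.5 mA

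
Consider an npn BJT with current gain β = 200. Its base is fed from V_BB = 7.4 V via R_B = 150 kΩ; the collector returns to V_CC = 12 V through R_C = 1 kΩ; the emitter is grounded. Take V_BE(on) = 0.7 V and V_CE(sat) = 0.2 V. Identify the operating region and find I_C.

active; I_C ≈ 8.9 mA

Assume active. Base-emitter loop: I_B = (V_BB − V_BE)/R_B = (7.4 − 0.7)/150 = 0.0447 mA.
I_C = β·I_B = 200×0.0447 = 8.93 mA.
V_CE = V_CC − I_C·R_C = 12 − 8.93×1 = 3.07 V > V_CE(sat), so the active-region assumption holds.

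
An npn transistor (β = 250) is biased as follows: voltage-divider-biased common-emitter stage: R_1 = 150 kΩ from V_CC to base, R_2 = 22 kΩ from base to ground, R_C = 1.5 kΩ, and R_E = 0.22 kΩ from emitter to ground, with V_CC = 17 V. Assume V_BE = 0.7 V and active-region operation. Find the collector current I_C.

I_C ≈ 5 mA

Thevenize the base divider: V_Th = V_CC·R_2/(R_1+R_2) = 17×22/172 = 2.17 V, R_Th = R_1‖R_2 = 19.2 kΩ.
Base-emitter loop: V_Th = I_B·R_Th + V_BE + (β+1)I_B·R_E, so I_B = (2.17 − 0.7) / (19.2 + 251×0.22) = 0.0198 mA.
I_C = β·I_B = 250×0.0198 = 4.95 mA, and I_E = (β+1)I_B = 4.97 mA.
V_CE = V_CC − I_C·R_C − I_E·R_E = 17 − 4.95×1.5 − 4.97×0.22 = 8.47 V.
V_CE = 8.47 V > 0.2 V confirms active-region operation.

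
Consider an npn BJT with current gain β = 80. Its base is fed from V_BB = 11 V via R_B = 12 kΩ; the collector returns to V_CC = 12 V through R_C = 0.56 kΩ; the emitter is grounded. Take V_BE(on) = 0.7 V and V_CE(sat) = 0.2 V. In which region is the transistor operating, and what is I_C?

Assume active: I_B = (11 − 0.7)/12 = 0.858 mA, giving I_C = β·I_B = 68.7 mA.
But then V_CE = 12 − 68.7×0.56 = -26.5 V < V_CE(sat) = 0.2 V — impossible in the active region.
So the transistor is saturated. With V_CE = 0.2 V, I_C = (V_CC − 0.2)/R_C = 11.8/0.56 = 21.1 mA.
Check: β·I_B = 68.7 mA > I_C = 21.1 mA, confirming saturation.

saturation; I_C ≈ 21 mA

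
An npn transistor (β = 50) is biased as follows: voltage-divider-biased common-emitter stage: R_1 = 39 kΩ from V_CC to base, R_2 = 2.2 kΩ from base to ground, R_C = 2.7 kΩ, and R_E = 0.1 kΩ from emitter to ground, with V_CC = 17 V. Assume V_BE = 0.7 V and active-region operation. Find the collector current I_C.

Thevenize the base divider: V_Th = V_CC·R_2/(R_1+R_2) = 17×2.2/41.2 = 0.908 V, R_Th = R_1‖R_2 = 2.08 kΩ.
Base-emitter loop: V_Th = I_B·R_Th + V_BE + (β+1)I_B·R_E, so I_B = (0.908 − 0.7) / (2.08 + 51×0.1) = 0.0289 mA.
I_C = β·I_B = 50×0.0289 = 1.45 mA, and I_E = (β+1)I_B = 1.48 mA.
V_CE = V_CC − I_C·R_C − I_E·R_E = 17 − 1.45×2.7 − 1.48×0.1 = 12.9 V.
V_CE = 12.9 V > 0.2 V confirms active-region operation.

I_C ≈ 1.4 mA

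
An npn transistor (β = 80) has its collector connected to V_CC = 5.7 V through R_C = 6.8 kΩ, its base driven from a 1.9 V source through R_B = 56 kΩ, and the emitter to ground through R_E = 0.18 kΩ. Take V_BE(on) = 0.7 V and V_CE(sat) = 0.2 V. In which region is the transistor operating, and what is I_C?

saturation; I_C ≈ 0.79 mA

Assume active: I_B = (1.9 − 0.7)/(56 + 81×0.18) = 0.017 mA, I_C = β·I_B = 1.36 mA.
Then V_CE = 5.7 − 1.36×6.8 − 1.38×0.18 = -3.8 V < 0.2 V — the active assumption fails.
Re-solve with V_CE = 0.2 V. KCL at the emitter: V_E/R_E = (V_BB−0.7−V_E)/R_B + (V_CC−0.2−V_E)/R_C, giving V_E = 0.145 V.
I_C = (V_CC − 0.2 − V_E)/R_C = (5.5 − 0.145)/6.8 = 0.787 mA.
Check: I_B = (1.2 − 0.145)/56 = 0.0188 mA, and β·I_B = 1.51 mA > I_C, confirming saturation.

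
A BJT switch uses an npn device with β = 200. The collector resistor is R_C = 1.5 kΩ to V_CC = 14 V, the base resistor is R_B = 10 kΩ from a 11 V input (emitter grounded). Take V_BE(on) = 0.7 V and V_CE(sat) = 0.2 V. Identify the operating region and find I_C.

saturation; I_C ≈ 9.2 mA

Assume active: I_B = (11 − 0.7)/10 = 1.03 mA, giving I_C = β·I_B = 206 mA.
But then V_CE = 14 − 206×1.5 = -295 V < V_CE(sat) = 0.2 V — impossible in the active region.
So the transistor is saturated. With V_CE = 0.2 V, I_C = (V_CC − 0.2)/R_C = 13.8/1.5 = 9.2 mA.
Check: β·I_B = 206 mA > I_C = 9.2 mA, confirming saturation.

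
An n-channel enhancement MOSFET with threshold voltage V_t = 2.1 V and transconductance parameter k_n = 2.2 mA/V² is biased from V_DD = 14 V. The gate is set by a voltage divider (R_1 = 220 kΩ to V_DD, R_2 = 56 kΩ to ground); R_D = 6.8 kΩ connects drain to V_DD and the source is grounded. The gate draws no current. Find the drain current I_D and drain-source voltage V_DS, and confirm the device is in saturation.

V_G = V_DD·R_2/(R_1+R_2) = 14×56/276 = 2.84 V. With the source grounded, V_GS = V_G = 2.84 V.
Assume saturation: I_D = (k_n/2)(V_GS − V_t)² = (2.2/2)×(2.84 − 2.1)² = 1.1×0.741² = 0.603 mA.
V_DS = V_DD − I_D·R_D = 14 − 0.603×6.8 = 9.9 V.
Saturation requires V_DS ≥ V_GS − V_t = 0.741 V; 9.9 ≥ 0.741 ✓.

I_D ≈ 0.6 mA, V_DS ≈ 9.9 V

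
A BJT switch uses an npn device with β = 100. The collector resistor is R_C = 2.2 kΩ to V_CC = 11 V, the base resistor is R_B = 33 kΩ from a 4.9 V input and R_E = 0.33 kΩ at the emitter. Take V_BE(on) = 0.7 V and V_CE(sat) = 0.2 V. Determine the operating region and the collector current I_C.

Assume active: I_B = (4.9 − 0.7)/(33 + 101×0.33) = 0.0633 mA, I_C = β·I_B = 6.33 mA.
Then V_CE = 11 − 6.33×2.2 − 6.4×0.33 = -5.04 V < 0.2 V — the active assumption fails.
Re-solve with V_CE = 0.2 V. KCL at the emitter: V_E/R_E = (V_BB−0.7−V_E)/R_B + (V_CC−0.2−V_E)/R_C, giving V_E = 1.43 V.
I_C = (V_CC − 0.2 − V_E)/R_C = (10.8 − 1.43)/2.2 = 4.26 mA.
Check: I_B = (4.2 − 1.43)/33 = 0.0839 mA, and β·I_B = 8.39 mA > I_C, confirming saturation.

saturation; I_C ≈ 4.3 mA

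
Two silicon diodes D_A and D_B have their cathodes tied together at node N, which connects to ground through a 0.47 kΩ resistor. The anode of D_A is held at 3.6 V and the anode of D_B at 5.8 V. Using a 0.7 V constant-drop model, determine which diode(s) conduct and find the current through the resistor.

Only D_B conducts; I_R ≈ 11 mA

Assume both conduct. Then node N would need to be at both 3.6−0.7 = 2.9 V and 5.8−0.7 = 5.1 V, which is impossible.
Assume only D_B conducts: V_N = 5.8 − 0.7 = 5.1 V, so I_R = 5.1/0.47 = 10.9 mA.
Check D_A: its anode-to-cathode voltage is 3.6 − 5.1 = -1.5 V < 0.7 V, so it is off. The assumption is consistent.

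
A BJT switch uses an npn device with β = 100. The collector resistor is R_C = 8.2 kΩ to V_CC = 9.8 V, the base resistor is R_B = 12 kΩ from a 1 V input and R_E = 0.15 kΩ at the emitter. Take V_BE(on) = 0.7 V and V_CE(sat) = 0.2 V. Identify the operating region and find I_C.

Assume active. Base-emitter loop: I_B = (V_BB − V_BE)/(R_B + (β+1)R_E) = (1 − 0.7)/(12 + 101×0.15) = 0.011 mA.
I_C = β·I_B = 100×0.011 = 1.1 mA.
V_CE = V_CC − I_C·R_C − I_E·R_E = 9.8 − 1.1×8.2 − 1.12×0.15 = 0.572 V > V_CE(sat), so the active-region assumption holds.

active; I_C ≈ 1.1 mA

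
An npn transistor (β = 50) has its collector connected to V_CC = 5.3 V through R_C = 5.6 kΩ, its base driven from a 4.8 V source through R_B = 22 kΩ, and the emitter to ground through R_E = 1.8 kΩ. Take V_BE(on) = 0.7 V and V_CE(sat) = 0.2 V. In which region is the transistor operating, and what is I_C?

Assume active: I_B = (4.8 − 0.7)/(22 + 51×1.8) = 0.036 mA, I_C = β·I_B = 1.8 mA.
Then V_CE = 5.3 − 1.8×5.6 − 1.84×1.8 = -8.1 V < 0.2 V — the active assumption fails.
Re-solve with V_CE = 0.2 V. KCL at the emitter: V_E/R_E = (V_BB−0.7−V_E)/R_B + (V_CC−0.2−V_E)/R_C, giving V_E = 1.41 V.
I_C = (V_CC − 0.2 − V_E)/R_C = (5.1 − 1.41)/5.6 = 0.659 mA.
Check: I_B = (4.1 − 1.41)/22 = 0.122 mA, and β·I_B = 6.12 mA > I_C, confirming saturation.

saturation; I_C ≈ 0.66 mA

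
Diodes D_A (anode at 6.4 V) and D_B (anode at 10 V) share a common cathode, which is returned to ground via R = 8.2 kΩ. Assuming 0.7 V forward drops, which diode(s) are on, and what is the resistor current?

Assume both conduct. Then node N would need to be at both 6.4−0.7 = 5.7 V and 10−0.7 = 9.3 V, which is impossible.
Assume only D_B conducts: V_N = 10 − 0.7 = 9.3 V, so I_R = 9.3/8.2 = 1.13 mA.
Check D_A: its anode-to-cathode voltage is 6.4 − 9.3 = -2.9 V < 0.7 V, so it is off. The assumption is consistent.

Only D_B conducts; I_R ≈ 1.1 mA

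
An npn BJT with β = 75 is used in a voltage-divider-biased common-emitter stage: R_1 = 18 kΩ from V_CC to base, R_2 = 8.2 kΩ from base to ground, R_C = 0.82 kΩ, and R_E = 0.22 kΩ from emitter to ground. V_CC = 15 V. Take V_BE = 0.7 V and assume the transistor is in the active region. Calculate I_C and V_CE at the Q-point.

Thevenize the base divider: V_Th = V_CC·R_2/(R_1+R_2) = 15×8.2/26.2 = 4.69 V, R_Th = R_1‖R_2 = 5.63 kΩ.
Base-emitter loop: V_Th = I_B·R_Th + V_BE + (β+1)I_B·R_E, so I_B = (4.69 − 0.7) / (5.63 + 76×0.22) = 0.179 mA.
I_C = β·I_B = 75×0.179 = 13.4 mA, and I_E = (β+1)I_B = 13.6 mA.
V_CE = V_CC − I_C·R_C − I_E·R_E = 15 − 13.4×0.82 − 13.6×0.22 = 1.02 V.
V_CE = 1.02 V > 0.2 V confirms active-region operation.

I_C ≈ 13 mA, V_CE ≈ 1 V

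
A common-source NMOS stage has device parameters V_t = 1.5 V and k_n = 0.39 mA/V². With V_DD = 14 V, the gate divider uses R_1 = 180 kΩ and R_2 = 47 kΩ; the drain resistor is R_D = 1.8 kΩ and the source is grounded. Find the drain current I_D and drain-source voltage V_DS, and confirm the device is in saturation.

V_G = V_DD·R_2/(R_1+R_2) = 14×47/227 = 2.9 V. With the source grounded, V_GS = V_G = 2.9 V.
Assume saturation: I_D = (k_n/2)(V_GS − V_t)² = (0.39/2)×(2.9 − 1.5)² = 0.195×1.4² = 0.381 mA.
V_DS = V_DD − I_D·R_D = 14 − 0.381×1.8 = 13.3 V.
Saturation requires V_DS ≥ V_GS − V_t = 1.4 V; 13.3 ≥ 1.4 ✓.

I_D ≈ 0.38 mA, V_DS ≈ 13 V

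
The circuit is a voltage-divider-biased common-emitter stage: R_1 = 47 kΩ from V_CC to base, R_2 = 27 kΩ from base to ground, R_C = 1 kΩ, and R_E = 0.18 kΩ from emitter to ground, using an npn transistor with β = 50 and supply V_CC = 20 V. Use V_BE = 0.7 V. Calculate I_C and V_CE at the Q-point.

Thevenize the base divider: V_Th = V_CC·R_2/(R_1+R_2) = 20×27/74 = 7.3 V, R_Th = R_1‖R_2 = 17.1 kΩ.
Base-emitter loop: V_Th = I_B·R_Th + V_BE + (β+1)I_B·R_E, so I_B = (7.3 − 0.7) / (17.1 + 51×0.18) = 0.251 mA.
I_C = β·I_B = 50×0.251 = 12.5 mA, and I_E = (β+1)I_B = 12.8 mA.
V_CE = V_CC − I_C·R_C − I_E·R_E = 20 − 12.5×1 − 12.8×0.18 = 5.17 V.
V_CE = 5.17 V > 0.2 V confirms active-region operation.

I_C ≈ 13 mA, V_CE ≈ 5.2 V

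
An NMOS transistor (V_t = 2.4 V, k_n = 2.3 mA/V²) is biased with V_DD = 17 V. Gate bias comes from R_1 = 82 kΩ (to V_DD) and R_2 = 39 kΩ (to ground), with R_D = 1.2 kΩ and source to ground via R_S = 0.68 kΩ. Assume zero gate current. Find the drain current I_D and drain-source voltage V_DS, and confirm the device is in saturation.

I_D ≈ 2.4 mA, V_DS ≈ 12 V

V_G = V_DD·R_2/(R_1+R_2) = 17×39/121 = 5.48 V.
Assume saturation: I_D = (k_n/2)(V_GS − V_t)² with V_GS = V_G − I_D·R_S = 5.48 − 0.68·I_D.
Substituting gives 0.532·I_D² − 5.82·I_D + 10.9 = 0, with roots I_D = 2.4 or 8.53 mA.
The root I_D = 8.53 mA gives V_GS = -0.324 V ≤ V_t, so take I_D = 2.4 mA.
Then V_GS = 3.85 V and V_DS = V_DD − I_D(R_D+R_S) = 17 − 2.4×1.88 = 12.5 V.
Saturation requires V_DS ≥ V_GS − V_t = 1.45 V; 12.5 ≥ 1.45 ✓.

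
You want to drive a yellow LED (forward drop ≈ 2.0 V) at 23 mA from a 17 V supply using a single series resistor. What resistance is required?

R ≈ 0.65 kΩ

The resistor drops V_S − V_D = 17 − 2.0 = 15 V at 23 mA.
R = 15 V / 23 mA = 0.652 kΩ.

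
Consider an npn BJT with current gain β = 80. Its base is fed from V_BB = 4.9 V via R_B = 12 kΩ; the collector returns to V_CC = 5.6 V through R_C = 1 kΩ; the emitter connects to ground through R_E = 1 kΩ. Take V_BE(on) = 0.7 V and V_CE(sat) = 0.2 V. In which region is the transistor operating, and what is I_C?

saturation; I_C ≈ 2.6 mA

Assume active: I_B = (4.9 − 0.7)/(12 + 81×1) = 0.0452 mA, I_C = β·I_B = 3.61 mA.
Then V_CE = 5.6 − 3.61×1 − 3.66×1 = -1.67 V < 0.2 V — the active assumption fails.
Re-solve with V_CE = 0.2 V. KCL at the emitter: V_E/R_E = (V_BB−0.7−V_E)/R_B + (V_CC−0.2−V_E)/R_C, giving V_E = 2.76 V.
I_C = (V_CC − 0.2 − V_E)/R_C = (5.4 − 2.76)/1 = 2.64 mA.
Check: I_B = (4.2 − 2.76)/12 = 0.12 mA, and β·I_B = 9.6 mA > I_C, confirming saturation.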